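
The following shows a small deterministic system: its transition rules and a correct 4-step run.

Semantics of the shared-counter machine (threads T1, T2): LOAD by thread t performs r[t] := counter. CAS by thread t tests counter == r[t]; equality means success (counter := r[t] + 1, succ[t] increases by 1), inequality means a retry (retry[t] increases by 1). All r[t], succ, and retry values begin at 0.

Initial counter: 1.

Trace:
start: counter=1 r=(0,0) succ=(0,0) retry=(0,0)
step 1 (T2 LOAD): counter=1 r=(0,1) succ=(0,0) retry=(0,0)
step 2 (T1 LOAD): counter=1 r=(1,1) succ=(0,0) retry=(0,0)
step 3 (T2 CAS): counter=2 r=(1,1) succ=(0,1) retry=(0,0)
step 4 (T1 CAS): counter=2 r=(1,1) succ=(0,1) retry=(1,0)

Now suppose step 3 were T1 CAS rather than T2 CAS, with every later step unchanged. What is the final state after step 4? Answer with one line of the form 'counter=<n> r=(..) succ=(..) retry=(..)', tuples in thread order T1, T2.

counter=2 r=(1,1) succ=(1,0) retry=(1,0)

(re-executing from step 3 with the substitution; state before step 3: counter=1 r=(1,1) succ=(0,0) retry=(0,0))
step 3 (T1 CAS): counter=2 r=(1,1) succ=(1,0) retry=(0,0)
step 4 (T1 CAS): counter=2 r=(1,1) succ=(1,0) retry=(1,0)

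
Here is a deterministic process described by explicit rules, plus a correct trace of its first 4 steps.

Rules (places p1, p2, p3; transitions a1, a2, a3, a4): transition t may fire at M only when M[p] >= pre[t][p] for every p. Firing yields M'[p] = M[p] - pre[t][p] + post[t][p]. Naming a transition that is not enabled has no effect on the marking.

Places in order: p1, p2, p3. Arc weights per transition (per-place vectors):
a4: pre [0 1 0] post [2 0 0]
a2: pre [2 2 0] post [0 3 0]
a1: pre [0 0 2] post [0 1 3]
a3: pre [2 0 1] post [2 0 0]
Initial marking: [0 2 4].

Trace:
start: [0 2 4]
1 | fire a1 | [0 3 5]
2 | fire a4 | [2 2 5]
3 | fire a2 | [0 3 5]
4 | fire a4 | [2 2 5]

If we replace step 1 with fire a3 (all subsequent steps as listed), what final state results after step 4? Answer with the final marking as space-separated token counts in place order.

4 0 4

(re-executing from step 1 with the substitution; state before step 1: [0 2 4])
1 | fire a3 | [0 2 4]
2 | fire a4 | [2 1 4]
3 | fire a2 | [2 1 4]
4 | fire a4 | [4 0 4]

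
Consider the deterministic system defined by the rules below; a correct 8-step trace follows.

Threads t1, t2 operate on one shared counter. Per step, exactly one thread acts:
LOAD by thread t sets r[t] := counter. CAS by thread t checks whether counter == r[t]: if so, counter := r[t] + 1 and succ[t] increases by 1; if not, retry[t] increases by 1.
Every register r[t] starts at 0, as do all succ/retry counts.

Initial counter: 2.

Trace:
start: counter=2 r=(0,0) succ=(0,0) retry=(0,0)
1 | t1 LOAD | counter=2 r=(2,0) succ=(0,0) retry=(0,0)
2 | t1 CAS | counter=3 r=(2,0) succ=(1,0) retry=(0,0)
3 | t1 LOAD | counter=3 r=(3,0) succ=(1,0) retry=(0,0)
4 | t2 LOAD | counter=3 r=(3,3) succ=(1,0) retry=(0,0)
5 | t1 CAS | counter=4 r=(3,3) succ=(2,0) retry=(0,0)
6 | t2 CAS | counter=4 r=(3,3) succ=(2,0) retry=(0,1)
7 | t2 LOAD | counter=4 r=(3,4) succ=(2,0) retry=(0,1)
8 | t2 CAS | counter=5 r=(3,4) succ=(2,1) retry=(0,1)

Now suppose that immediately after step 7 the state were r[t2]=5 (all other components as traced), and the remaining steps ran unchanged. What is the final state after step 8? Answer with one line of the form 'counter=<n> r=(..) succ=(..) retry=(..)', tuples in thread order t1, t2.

counter=4 r=(3,5) succ=(2,0) retry=(0,2)

state after step 7 := counter=4 r=(3,5) succ=(2,0) retry=(0,1)
8 | t2 CAS | counter=4 r=(3,5) succ=(2,0) retry=(0,2)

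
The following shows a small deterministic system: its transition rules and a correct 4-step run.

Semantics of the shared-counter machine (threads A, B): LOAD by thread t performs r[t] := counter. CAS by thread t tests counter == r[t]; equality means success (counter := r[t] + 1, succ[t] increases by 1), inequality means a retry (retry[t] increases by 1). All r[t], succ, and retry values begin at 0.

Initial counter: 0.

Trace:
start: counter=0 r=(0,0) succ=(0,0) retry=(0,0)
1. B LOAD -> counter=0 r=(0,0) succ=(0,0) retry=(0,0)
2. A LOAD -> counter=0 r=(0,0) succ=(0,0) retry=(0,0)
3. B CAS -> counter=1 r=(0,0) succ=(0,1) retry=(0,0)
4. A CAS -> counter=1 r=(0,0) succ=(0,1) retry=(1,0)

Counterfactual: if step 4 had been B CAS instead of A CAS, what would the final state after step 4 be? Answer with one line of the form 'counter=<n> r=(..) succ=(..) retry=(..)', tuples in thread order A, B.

counter=1 r=(0,0) succ=(0,1) retry=(0,1)

(re-executing from step 4 with the substitution; state before step 4: counter=1 r=(0,0) succ=(0,1) retry=(0,0))
4. B CAS -> counter=1 r=(0,0) succ=(0,1) retry=(0,1)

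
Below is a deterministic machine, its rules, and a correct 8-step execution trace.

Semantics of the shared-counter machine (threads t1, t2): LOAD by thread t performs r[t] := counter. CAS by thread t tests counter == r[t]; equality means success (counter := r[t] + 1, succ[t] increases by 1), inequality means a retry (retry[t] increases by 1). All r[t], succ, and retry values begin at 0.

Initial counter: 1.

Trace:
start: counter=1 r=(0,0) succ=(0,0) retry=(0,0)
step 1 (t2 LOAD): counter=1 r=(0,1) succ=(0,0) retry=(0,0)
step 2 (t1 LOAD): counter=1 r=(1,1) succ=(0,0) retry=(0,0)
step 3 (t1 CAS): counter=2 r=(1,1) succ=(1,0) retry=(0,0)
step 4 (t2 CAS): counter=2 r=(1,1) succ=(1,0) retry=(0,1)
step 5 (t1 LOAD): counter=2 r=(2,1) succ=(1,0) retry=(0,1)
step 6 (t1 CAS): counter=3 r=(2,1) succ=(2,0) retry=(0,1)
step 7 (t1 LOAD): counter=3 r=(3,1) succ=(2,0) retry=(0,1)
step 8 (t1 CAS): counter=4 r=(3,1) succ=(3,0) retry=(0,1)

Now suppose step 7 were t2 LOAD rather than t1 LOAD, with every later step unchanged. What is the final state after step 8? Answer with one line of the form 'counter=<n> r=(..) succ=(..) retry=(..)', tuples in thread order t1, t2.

(re-executing from step 7 with the substitution; state before step 7: counter=3 r=(2,1) succ=(2,0) retry=(0,1))
step 7 (t2 LOAD): counter=3 r=(2,3) succ=(2,0) retry=(0,1)
step 8 (t1 CAS): counter=3 r=(2,3) succ=(2,0) retry=(1,1)

counter=3 r=(2,3) succ=(2,0) retry=(1,1)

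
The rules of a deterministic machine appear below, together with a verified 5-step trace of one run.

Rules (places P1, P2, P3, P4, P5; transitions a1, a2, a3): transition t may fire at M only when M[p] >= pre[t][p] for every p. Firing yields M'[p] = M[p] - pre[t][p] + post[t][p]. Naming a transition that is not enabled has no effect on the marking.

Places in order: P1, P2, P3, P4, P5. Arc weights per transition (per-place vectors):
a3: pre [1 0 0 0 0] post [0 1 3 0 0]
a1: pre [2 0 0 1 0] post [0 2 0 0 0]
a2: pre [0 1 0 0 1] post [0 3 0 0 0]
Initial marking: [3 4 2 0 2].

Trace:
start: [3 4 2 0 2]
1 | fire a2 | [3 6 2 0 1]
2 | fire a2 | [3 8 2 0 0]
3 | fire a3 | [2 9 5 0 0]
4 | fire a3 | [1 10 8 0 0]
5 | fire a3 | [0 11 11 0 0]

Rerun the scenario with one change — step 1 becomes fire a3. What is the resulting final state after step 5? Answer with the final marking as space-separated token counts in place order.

0 9 11 0 1

(re-executing from step 1 with the substitution; state before step 1: [3 4 2 0 2])
1 | fire a3 | [2 5 5 0 2]
2 | fire a2 | [2 7 5 0 1]
3 | fire a3 | [1 8 8 0 1]
4 | fire a3 | [0 9 11 0 1]
5 | fire a3 | [0 9 11 0 1]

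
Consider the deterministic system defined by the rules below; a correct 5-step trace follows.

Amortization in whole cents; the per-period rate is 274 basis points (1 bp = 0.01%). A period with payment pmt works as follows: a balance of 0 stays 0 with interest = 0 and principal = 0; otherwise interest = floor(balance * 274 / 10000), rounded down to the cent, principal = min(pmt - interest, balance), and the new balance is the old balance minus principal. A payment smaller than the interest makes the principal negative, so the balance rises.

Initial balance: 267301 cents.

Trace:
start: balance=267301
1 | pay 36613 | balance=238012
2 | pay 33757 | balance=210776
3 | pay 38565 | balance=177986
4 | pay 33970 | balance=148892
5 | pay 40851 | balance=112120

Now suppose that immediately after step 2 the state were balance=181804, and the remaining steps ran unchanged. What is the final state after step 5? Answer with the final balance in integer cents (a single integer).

80701

state after step 2 := balance=181804
3 | pay 38565 | balance=148220
4 | pay 33970 | balance=118311
5 | pay 40851 | balance=80701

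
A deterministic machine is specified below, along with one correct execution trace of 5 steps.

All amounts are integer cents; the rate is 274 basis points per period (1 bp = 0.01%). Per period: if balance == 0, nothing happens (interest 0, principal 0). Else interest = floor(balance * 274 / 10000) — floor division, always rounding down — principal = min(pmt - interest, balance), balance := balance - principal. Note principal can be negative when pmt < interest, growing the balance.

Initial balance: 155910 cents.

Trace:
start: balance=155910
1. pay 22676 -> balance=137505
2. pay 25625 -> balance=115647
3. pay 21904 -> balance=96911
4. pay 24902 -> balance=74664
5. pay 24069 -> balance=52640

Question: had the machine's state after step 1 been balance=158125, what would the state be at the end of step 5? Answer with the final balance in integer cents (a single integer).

75615

state after step 1 := balance=158125
2. pay 25625 -> balance=136832
3. pay 21904 -> balance=118677
4. pay 24902 -> balance=97026
5. pay 24069 -> balance=75615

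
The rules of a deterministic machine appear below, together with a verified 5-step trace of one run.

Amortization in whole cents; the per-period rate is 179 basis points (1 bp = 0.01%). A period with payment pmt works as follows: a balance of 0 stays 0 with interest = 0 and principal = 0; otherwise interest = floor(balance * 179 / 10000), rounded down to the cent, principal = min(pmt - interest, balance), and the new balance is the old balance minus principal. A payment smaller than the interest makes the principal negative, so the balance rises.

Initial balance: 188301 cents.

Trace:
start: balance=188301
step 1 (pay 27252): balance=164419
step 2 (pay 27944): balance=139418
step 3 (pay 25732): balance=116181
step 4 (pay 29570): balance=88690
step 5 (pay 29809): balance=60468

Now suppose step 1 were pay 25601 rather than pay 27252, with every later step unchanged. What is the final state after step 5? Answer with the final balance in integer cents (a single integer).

62240

(re-executing from step 1 with the substitution; state before step 1: balance=188301)
step 1 (pay 25601): balance=166070
step 2 (pay 27944): balance=141098
step 3 (pay 25732): balance=117891
step 4 (pay 29570): balance=90431
step 5 (pay 29809): balance=62240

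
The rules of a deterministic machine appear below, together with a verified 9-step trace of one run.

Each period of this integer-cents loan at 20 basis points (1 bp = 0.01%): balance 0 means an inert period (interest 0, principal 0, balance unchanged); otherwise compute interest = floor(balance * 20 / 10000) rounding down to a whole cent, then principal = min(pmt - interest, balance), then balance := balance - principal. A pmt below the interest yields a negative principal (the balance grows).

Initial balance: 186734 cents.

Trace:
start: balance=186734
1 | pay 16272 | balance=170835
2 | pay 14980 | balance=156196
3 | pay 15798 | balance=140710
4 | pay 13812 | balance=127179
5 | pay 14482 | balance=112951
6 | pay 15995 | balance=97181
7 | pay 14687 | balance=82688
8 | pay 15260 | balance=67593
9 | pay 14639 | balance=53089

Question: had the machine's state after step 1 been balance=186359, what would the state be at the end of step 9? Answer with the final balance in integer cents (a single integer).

68862

state after step 1 := balance=186359
2 | pay 14980 | balance=171751
3 | pay 15798 | balance=156296
4 | pay 13812 | balance=142796
5 | pay 14482 | balance=128599
6 | pay 15995 | balance=112861
7 | pay 14687 | balance=98399
8 | pay 15260 | balance=83335
9 | pay 14639 | balance=68862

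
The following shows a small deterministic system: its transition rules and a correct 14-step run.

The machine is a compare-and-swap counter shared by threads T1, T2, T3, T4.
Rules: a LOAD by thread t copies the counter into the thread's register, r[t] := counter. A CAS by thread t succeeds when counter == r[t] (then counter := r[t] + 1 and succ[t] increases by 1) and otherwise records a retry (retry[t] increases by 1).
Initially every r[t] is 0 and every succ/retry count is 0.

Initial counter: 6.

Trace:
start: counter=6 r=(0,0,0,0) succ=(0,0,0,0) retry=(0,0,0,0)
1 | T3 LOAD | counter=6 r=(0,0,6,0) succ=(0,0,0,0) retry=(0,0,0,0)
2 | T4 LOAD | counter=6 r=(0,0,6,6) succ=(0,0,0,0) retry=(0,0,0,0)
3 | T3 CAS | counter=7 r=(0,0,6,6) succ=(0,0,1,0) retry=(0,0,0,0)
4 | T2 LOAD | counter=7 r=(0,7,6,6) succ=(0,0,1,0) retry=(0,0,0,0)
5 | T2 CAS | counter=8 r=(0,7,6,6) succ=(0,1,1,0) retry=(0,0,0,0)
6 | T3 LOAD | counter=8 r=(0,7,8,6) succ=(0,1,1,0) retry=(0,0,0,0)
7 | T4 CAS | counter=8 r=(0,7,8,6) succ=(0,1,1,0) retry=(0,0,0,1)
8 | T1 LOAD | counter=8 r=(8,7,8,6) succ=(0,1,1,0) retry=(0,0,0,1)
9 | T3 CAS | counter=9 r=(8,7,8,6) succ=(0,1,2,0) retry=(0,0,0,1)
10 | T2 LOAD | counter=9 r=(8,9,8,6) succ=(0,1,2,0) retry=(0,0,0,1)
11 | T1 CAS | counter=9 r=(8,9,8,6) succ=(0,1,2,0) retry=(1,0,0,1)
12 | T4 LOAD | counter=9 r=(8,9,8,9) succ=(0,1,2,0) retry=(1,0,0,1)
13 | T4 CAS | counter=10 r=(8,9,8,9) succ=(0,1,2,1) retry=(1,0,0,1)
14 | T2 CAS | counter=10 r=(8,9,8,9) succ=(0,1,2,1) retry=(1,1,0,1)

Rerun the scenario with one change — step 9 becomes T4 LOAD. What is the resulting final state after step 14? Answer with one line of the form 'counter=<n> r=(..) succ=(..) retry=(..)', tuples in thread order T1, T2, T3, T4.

counter=10 r=(8,8,8,9) succ=(1,1,1,1) retry=(0,1,0,1)

(re-executing from step 9 with the substitution; state before step 9: counter=8 r=(8,7,8,6) succ=(0,1,1,0) retry=(0,0,0,1))
9 | T4 LOAD | counter=8 r=(8,7,8,8) succ=(0,1,1,0) retry=(0,0,0,1)
10 | T2 LOAD | counter=8 r=(8,8,8,8) succ=(0,1,1,0) retry=(0,0,0,1)
11 | T1 CAS | counter=9 r=(8,8,8,8) succ=(1,1,1,0) retry=(0,0,0,1)
12 | T4 LOAD | counter=9 r=(8,8,8,9) succ=(1,1,1,0) retry=(0,0,0,1)
13 | T4 CAS | counter=10 r=(8,8,8,9) succ=(1,1,1,1) retry=(0,0,0,1)
14 | T2 CAS | counter=10 r=(8,8,8,9) succ=(1,1,1,1) retry=(0,1,0,1)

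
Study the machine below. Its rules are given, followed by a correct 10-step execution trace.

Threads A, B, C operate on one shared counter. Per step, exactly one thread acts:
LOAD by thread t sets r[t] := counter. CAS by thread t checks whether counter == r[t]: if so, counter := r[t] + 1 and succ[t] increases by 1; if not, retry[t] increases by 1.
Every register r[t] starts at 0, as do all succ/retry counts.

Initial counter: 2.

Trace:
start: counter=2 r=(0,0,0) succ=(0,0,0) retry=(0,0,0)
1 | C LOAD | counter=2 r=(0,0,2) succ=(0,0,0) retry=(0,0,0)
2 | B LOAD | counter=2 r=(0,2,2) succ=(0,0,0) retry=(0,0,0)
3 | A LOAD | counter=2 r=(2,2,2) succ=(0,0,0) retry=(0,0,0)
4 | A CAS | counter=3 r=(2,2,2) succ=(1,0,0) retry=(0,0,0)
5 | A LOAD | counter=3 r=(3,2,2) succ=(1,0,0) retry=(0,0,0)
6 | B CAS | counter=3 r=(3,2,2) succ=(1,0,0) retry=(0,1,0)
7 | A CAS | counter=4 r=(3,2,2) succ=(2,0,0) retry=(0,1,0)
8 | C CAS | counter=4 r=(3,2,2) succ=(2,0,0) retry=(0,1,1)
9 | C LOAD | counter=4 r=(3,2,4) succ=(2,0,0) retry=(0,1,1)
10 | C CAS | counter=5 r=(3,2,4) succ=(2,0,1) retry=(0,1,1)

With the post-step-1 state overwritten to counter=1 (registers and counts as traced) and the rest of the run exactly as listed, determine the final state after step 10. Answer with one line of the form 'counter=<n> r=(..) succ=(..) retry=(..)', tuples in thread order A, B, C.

state after step 1 := counter=1 r=(0,0,2) succ=(0,0,0) retry=(0,0,0)
2 | B LOAD | counter=1 r=(0,1,2) succ=(0,0,0) retry=(0,0,0)
3 | A LOAD | counter=1 r=(1,1,2) succ=(0,0,0) retry=(0,0,0)
4 | A CAS | counter=2 r=(1,1,2) succ=(1,0,0) retry=(0,0,0)
5 | A LOAD | counter=2 r=(2,1,2) succ=(1,0,0) retry=(0,0,0)
6 | B CAS | counter=2 r=(2,1,2) succ=(1,0,0) retry=(0,1,0)
7 | A CAS | counter=3 r=(2,1,2) succ=(2,0,0) retry=(0,1,0)
8 | C CAS | counter=3 r=(2,1,2) succ=(2,0,0) retry=(0,1,1)
9 | C LOAD | counter=3 r=(2,1,3) succ=(2,0,0) retry=(0,1,1)
10 | C CAS | counter=4 r=(2,1,3) succ=(2,0,1) retry=(0,1,1)

counter=4 r=(2,1,3) succ=(2,0,1) retry=(0,1,1)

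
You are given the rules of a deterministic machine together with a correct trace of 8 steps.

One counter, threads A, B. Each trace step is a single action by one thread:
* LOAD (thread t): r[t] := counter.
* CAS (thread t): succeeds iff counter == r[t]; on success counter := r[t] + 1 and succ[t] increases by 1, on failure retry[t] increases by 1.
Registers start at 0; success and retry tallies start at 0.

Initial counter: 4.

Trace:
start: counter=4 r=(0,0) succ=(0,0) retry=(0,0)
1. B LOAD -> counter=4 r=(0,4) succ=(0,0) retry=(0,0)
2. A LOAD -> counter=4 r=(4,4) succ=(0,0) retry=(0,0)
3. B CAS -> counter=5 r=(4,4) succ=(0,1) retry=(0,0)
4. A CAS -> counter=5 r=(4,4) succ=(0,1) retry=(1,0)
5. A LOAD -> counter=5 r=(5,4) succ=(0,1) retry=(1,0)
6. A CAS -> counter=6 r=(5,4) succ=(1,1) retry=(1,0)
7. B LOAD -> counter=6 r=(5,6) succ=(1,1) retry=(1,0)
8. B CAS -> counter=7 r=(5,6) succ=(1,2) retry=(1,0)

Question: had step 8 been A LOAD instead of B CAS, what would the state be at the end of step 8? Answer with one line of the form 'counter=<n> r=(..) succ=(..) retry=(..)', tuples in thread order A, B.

(re-executing from step 8 with the substitution; state before step 8: counter=6 r=(5,6) succ=(1,1) retry=(1,0))
8. A LOAD -> counter=6 r=(6,6) succ=(1,1) retry=(1,0)

counter=6 r=(6,6) succ=(1,1) retry=(1,0)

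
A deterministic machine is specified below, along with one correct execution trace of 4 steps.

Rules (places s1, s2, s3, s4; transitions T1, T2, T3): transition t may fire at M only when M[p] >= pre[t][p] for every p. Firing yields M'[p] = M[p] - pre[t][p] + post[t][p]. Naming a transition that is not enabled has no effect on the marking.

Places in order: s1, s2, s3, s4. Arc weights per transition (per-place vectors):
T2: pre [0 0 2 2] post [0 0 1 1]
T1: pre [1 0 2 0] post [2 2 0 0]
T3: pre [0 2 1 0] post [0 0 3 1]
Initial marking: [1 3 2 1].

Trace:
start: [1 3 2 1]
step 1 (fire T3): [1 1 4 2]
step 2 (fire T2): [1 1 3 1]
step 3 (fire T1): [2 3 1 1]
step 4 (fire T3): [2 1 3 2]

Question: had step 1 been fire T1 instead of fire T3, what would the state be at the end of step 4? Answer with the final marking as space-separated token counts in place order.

2 5 0 1

(re-executing from step 1 with the substitution; state before step 1: [1 3 2 1])
step 1 (fire T1): [2 5 0 1]
step 2 (fire T2): [2 5 0 1]
step 3 (fire T1): [2 5 0 1]
step 4 (fire T3): [2 5 0 1]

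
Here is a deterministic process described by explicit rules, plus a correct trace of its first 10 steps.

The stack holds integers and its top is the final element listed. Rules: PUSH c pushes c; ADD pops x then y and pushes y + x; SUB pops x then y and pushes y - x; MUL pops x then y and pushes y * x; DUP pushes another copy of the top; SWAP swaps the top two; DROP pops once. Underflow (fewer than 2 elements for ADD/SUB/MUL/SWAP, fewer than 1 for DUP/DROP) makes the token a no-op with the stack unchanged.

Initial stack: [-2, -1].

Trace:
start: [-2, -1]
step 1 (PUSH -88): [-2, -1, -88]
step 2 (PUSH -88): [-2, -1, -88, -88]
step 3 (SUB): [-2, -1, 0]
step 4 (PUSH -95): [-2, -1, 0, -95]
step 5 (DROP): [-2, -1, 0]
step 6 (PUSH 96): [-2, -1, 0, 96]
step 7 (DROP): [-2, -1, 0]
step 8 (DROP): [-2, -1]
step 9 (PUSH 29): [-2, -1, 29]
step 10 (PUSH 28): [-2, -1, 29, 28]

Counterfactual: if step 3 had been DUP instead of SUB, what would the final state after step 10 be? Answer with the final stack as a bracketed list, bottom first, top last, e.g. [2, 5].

(re-executing from step 3 with the substitution; state before step 3: [-2, -1, -88, -88])
step 3 (DUP): [-2, -1, -88, -88, -88]
step 4 (PUSH -95): [-2, -1, -88, -88, -88, -95]
step 5 (DROP): [-2, -1, -88, -88, -88]
step 6 (PUSH 96): [-2, -1, -88, -88, -88, 96]
step 7 (DROP): [-2, -1, -88, -88, -88]
step 8 (DROP): [-2, -1, -88, -88]
step 9 (PUSH 29): [-2, -1, -88, -88, 29]
step 10 (PUSH 28): [-2, -1, -88, -88, 29, 28]

[-2, -1, -88, -88, 29, 28]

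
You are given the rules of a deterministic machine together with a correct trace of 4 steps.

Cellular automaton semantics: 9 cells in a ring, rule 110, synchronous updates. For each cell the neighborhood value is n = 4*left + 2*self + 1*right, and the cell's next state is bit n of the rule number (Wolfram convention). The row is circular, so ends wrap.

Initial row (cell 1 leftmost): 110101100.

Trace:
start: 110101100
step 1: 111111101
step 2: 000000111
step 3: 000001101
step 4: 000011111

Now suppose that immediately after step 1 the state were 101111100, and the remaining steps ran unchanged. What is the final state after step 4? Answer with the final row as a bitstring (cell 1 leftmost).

011011001

state after step 1 := 101111100
step 2: 111000101
step 3: 001001111
step 4: 011011001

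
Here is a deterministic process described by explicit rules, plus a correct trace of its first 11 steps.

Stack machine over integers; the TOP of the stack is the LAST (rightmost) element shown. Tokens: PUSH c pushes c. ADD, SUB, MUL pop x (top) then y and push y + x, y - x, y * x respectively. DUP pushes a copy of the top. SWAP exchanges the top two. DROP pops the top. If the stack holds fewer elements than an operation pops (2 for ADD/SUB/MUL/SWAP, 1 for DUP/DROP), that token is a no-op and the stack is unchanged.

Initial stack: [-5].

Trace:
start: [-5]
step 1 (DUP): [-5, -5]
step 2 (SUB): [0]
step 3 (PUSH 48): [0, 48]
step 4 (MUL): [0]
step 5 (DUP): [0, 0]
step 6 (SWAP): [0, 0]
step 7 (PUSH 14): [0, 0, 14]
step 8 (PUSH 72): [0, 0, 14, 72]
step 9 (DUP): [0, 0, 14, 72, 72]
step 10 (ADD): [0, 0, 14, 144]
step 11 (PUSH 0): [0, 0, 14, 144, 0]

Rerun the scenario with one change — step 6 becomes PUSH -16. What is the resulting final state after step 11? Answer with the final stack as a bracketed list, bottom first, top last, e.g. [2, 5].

(re-executing from step 6 with the substitution; state before step 6: [0, 0])
step 6 (PUSH -16): [0, 0, -16]
step 7 (PUSH 14): [0, 0, -16, 14]
step 8 (PUSH 72): [0, 0, -16, 14, 72]
step 9 (DUP): [0, 0, -16, 14, 72, 72]
step 10 (ADD): [0, 0, -16, 14, 144]
step 11 (PUSH 0): [0, 0, -16, 14, 144, 0]

[0, 0, -16, 14, 144, 0]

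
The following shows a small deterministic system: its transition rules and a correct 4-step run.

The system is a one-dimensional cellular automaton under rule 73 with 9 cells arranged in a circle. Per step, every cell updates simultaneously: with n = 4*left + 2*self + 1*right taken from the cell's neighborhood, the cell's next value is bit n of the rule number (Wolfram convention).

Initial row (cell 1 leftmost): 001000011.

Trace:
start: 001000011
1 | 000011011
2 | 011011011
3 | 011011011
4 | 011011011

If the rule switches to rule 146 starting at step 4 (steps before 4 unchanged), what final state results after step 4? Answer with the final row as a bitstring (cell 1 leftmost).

(re-executing step 4 under rule 146; state before step 4: 011011011)
4 | 000000000

000000000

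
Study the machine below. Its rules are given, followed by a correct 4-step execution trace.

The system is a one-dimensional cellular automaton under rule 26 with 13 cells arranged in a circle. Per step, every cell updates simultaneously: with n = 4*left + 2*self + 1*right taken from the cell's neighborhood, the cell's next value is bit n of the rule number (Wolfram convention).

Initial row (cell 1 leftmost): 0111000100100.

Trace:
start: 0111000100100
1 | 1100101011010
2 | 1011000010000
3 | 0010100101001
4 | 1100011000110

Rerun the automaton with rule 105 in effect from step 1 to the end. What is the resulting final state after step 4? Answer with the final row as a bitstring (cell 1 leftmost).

0010010000001

(re-executing steps 1..4 under rule 105; state before step 1: 0111000100100)
1 | 0101010000001
2 | 1010100111100
3 | 0101000100100
4 | 0010010000001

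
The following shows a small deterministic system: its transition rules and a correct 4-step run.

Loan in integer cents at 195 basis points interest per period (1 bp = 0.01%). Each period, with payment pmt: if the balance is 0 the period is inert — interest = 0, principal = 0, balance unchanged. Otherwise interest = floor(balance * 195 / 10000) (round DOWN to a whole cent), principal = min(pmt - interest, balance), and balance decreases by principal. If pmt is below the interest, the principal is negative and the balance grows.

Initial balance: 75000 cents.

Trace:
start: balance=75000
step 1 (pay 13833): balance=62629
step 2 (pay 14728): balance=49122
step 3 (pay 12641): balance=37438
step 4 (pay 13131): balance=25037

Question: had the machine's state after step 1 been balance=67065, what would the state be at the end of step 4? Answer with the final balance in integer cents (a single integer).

29737

state after step 1 := balance=67065
step 2 (pay 14728): balance=53644
step 3 (pay 12641): balance=42049
step 4 (pay 13131): balance=29737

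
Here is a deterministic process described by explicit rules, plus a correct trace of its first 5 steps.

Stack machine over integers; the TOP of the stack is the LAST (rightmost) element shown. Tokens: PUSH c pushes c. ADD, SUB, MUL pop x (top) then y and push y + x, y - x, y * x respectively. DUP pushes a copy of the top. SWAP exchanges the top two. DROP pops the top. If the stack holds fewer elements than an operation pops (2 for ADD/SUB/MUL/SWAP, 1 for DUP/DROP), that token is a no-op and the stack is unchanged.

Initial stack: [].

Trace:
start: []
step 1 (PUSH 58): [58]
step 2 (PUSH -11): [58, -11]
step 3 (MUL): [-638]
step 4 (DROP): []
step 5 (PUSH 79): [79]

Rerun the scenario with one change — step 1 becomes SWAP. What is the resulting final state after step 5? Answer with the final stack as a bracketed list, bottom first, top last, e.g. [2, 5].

(re-executing from step 1 with the substitution; state before step 1: [])
step 1 (SWAP): []
step 2 (PUSH -11): [-11]
step 3 (MUL): [-11]
step 4 (DROP): []
step 5 (PUSH 79): [79]

[79]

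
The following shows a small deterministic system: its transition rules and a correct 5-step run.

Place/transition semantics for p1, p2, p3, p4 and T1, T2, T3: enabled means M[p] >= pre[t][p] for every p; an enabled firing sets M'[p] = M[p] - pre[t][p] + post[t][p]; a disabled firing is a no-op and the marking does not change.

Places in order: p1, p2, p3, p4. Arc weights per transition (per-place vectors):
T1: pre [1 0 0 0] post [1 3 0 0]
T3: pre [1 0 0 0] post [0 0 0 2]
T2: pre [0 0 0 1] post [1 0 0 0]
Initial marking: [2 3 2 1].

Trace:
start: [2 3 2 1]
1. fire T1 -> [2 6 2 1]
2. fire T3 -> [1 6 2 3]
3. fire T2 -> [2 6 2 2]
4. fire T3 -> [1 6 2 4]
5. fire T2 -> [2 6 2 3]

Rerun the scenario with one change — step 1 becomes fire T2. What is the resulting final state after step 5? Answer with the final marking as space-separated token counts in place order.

3 3 2 2

(re-executing from step 1 with the substitution; state before step 1: [2 3 2 1])
1. fire T2 -> [3 3 2 0]
2. fire T3 -> [2 3 2 2]
3. fire T2 -> [3 3 2 1]
4. fire T3 -> [2 3 2 3]
5. fire T2 -> [3 3 2 2]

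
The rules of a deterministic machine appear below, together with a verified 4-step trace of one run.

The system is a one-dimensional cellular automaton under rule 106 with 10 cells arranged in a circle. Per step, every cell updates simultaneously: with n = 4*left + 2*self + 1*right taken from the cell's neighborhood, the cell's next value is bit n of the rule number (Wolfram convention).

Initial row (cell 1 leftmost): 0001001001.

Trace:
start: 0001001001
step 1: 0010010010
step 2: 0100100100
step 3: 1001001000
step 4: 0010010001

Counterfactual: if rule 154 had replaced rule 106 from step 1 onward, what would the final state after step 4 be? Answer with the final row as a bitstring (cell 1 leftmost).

0010010001

(re-executing steps 1..4 under rule 154; state before step 1: 0001001001)
step 1: 1010110110
step 2: 0000100100
step 3: 0001011010
step 4: 0010010001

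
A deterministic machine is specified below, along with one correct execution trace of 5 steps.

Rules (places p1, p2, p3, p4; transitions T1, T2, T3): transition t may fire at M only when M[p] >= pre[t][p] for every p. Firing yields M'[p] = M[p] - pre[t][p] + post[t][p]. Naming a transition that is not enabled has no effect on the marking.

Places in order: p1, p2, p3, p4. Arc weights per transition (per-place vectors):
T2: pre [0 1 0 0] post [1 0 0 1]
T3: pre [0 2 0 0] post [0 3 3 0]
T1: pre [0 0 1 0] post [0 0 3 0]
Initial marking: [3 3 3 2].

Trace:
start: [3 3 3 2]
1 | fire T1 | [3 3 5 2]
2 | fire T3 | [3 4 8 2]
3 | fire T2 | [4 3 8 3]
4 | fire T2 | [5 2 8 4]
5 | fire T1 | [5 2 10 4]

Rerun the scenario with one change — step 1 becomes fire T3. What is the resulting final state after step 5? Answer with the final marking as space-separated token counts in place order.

5 3 11 4

(re-executing from step 1 with the substitution; state before step 1: [3 3 3 2])
1 | fire T3 | [3 4 6 2]
2 | fire T3 | [3 5 9 2]
3 | fire T2 | [4 4 9 3]
4 | fire T2 | [5 3 9 4]
5 | fire T1 | [5 3 11 4]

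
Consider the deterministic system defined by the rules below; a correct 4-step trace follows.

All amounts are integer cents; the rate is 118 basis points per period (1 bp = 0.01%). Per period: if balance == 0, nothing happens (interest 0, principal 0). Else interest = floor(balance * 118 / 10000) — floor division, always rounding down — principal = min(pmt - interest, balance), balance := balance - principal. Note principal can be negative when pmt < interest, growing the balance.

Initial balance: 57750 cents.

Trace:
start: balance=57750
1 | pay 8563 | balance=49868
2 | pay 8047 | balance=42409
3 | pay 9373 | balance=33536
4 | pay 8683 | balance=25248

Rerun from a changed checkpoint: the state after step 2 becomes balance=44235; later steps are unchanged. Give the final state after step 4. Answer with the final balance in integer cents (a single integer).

state after step 2 := balance=44235
3 | pay 9373 | balance=35383
4 | pay 8683 | balance=27117

27117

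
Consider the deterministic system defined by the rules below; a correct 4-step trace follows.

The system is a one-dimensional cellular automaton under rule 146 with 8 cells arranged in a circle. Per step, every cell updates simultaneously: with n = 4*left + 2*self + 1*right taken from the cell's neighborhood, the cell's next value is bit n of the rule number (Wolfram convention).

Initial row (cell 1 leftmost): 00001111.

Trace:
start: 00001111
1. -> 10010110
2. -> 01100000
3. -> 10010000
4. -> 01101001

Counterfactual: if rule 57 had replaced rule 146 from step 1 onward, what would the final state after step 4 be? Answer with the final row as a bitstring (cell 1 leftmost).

10101010

(re-executing steps 1..4 under rule 57; state before step 1: 00001111)
1. -> 11101000
2. -> 10010110
3. -> 01001101
4. -> 10101010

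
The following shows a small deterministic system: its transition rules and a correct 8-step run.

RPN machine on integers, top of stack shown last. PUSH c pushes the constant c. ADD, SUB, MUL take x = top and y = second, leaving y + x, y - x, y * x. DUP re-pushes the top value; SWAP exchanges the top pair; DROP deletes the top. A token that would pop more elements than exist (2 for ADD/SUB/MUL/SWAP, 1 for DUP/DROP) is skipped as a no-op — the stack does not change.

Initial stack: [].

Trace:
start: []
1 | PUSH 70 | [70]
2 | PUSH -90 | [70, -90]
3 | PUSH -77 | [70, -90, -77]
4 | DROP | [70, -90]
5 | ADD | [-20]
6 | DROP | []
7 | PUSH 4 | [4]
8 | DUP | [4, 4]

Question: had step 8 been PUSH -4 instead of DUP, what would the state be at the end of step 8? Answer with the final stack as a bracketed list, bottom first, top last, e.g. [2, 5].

(re-executing from step 8 with the substitution; state before step 8: [4])
8 | PUSH -4 | [4, -4]

[4, -4]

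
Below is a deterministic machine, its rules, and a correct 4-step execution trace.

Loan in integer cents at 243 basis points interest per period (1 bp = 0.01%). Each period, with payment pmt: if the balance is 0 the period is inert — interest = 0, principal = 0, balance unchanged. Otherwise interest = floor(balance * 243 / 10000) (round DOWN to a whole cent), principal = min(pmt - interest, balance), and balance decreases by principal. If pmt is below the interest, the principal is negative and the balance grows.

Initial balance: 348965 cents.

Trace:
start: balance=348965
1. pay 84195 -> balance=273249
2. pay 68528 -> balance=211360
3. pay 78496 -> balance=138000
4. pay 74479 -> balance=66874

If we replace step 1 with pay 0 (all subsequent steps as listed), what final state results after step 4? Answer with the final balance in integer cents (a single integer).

157356

(re-executing from step 1 with the substitution; state before step 1: balance=348965)
1. pay 0 -> balance=357444
2. pay 68528 -> balance=297601
3. pay 78496 -> balance=226336
4. pay 74479 -> balance=157356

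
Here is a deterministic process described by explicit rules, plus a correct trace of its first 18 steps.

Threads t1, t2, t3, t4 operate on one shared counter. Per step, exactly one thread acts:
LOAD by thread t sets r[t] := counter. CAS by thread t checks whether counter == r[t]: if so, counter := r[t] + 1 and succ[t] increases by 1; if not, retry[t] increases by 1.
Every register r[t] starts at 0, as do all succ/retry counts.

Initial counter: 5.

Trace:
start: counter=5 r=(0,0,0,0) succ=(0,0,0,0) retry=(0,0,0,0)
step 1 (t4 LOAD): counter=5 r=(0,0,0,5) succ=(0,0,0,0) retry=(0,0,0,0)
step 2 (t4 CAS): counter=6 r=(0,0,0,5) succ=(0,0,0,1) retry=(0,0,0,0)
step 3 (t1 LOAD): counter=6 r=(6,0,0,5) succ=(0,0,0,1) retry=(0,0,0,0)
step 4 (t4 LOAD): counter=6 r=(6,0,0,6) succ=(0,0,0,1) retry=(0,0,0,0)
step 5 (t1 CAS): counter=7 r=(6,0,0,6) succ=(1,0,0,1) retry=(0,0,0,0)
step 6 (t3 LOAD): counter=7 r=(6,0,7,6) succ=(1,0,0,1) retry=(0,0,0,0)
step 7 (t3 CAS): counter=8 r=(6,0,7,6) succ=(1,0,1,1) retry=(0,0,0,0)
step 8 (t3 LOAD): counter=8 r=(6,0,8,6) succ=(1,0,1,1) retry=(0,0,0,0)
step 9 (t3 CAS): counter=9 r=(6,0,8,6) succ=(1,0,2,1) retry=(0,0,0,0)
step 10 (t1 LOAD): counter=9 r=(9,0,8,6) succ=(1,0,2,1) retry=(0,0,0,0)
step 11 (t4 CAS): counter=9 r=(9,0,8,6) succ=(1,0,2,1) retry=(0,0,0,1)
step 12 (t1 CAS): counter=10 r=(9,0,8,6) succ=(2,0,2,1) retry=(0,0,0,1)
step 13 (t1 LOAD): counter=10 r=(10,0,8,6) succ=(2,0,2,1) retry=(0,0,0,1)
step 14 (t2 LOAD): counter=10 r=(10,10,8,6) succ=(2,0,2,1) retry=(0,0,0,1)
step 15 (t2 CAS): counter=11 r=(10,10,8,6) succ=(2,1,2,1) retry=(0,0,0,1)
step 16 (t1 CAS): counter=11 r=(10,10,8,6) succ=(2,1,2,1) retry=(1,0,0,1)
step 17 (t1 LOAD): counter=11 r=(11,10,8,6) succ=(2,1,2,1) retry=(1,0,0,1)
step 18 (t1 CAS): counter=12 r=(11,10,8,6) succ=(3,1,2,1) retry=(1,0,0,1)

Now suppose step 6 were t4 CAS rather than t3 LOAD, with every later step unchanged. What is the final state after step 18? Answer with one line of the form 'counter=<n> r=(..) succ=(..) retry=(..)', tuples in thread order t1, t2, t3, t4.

(re-executing from step 6 with the substitution; state before step 6: counter=7 r=(6,0,0,6) succ=(1,0,0,1) retry=(0,0,0,0))
step 6 (t4 CAS): counter=7 r=(6,0,0,6) succ=(1,0,0,1) retry=(0,0,0,1)
step 7 (t3 CAS): counter=7 r=(6,0,0,6) succ=(1,0,0,1) retry=(0,0,1,1)
step 8 (t3 LOAD): counter=7 r=(6,0,7,6) succ=(1,0,0,1) retry=(0,0,1,1)
step 9 (t3 CAS): counter=8 r=(6,0,7,6) succ=(1,0,1,1) retry=(0,0,1,1)
step 10 (t1 LOAD): counter=8 r=(8,0,7,6) succ=(1,0,1,1) retry=(0,0,1,1)
step 11 (t4 CAS): counter=8 r=(8,0,7,6) succ=(1,0,1,1) retry=(0,0,1,2)
step 12 (t1 CAS): counter=9 r=(8,0,7,6) succ=(2,0,1,1) retry=(0,0,1,2)
step 13 (t1 LOAD): counter=9 r=(9,0,7,6) succ=(2,0,1,1) retry=(0,0,1,2)
step 14 (t2 LOAD): counter=9 r=(9,9,7,6) succ=(2,0,1,1) retry=(0,0,1,2)
step 15 (t2 CAS): counter=10 r=(9,9,7,6) succ=(2,1,1,1) retry=(0,0,1,2)
step 16 (t1 CAS): counter=10 r=(9,9,7,6) succ=(2,1,1,1) retry=(1,0,1,2)
step 17 (t1 LOAD): counter=10 r=(10,9,7,6) succ=(2,1,1,1) retry=(1,0,1,2)
step 18 (t1 CAS): counter=11 r=(10,9,7,6) succ=(3,1,1,1) retry=(1,0,1,2)

counter=11 r=(10,9,7,6) succ=(3,1,1,1) retry=(1,0,1,2)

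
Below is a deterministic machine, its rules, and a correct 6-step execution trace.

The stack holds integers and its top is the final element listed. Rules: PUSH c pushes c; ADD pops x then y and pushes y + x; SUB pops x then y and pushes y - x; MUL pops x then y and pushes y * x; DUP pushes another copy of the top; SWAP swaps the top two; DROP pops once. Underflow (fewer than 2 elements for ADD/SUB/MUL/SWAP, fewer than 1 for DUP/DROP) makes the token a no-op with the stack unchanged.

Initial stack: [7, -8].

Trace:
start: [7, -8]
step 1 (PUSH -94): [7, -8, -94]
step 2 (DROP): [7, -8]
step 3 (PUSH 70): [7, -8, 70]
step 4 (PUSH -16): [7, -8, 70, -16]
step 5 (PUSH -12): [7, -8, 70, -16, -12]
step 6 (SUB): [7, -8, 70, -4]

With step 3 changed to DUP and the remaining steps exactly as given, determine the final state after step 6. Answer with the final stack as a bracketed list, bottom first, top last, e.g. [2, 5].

[7, -8, -8, -4]

(re-executing from step 3 with the substitution; state before step 3: [7, -8])
step 3 (DUP): [7, -8, -8]
step 4 (PUSH -16): [7, -8, -8, -16]
step 5 (PUSH -12): [7, -8, -8, -16, -12]
step 6 (SUB): [7, -8, -8, -4]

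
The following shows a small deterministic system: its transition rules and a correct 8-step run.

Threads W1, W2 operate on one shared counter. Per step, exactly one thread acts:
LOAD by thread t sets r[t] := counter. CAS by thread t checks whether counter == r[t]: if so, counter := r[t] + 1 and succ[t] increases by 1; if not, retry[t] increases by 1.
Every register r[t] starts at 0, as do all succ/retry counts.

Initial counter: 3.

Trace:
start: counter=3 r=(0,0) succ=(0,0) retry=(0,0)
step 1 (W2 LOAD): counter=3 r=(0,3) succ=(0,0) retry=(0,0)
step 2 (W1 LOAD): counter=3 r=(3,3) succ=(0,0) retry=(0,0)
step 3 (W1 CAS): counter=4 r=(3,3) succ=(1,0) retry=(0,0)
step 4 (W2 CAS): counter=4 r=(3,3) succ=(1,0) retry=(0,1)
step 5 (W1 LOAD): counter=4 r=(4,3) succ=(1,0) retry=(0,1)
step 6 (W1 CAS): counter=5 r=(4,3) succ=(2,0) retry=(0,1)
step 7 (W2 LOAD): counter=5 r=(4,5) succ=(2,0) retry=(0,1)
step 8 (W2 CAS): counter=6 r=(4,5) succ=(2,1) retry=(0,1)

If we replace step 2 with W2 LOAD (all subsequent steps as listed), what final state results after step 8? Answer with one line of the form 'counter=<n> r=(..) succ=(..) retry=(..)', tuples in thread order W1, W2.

counter=6 r=(4,5) succ=(1,2) retry=(1,0)

(re-executing from step 2 with the substitution; state before step 2: counter=3 r=(0,3) succ=(0,0) retry=(0,0))
step 2 (W2 LOAD): counter=3 r=(0,3) succ=(0,0) retry=(0,0)
step 3 (W1 CAS): counter=3 r=(0,3) succ=(0,0) retry=(1,0)
step 4 (W2 CAS): counter=4 r=(0,3) succ=(0,1) retry=(1,0)
step 5 (W1 LOAD): counter=4 r=(4,3) succ=(0,1) retry=(1,0)
step 6 (W1 CAS): counter=5 r=(4,3) succ=(1,1) retry=(1,0)
step 7 (W2 LOAD): counter=5 r=(4,5) succ=(1,1) retry=(1,0)
step 8 (W2 CAS): counter=6 r=(4,5) succ=(1,2) retry=(1,0)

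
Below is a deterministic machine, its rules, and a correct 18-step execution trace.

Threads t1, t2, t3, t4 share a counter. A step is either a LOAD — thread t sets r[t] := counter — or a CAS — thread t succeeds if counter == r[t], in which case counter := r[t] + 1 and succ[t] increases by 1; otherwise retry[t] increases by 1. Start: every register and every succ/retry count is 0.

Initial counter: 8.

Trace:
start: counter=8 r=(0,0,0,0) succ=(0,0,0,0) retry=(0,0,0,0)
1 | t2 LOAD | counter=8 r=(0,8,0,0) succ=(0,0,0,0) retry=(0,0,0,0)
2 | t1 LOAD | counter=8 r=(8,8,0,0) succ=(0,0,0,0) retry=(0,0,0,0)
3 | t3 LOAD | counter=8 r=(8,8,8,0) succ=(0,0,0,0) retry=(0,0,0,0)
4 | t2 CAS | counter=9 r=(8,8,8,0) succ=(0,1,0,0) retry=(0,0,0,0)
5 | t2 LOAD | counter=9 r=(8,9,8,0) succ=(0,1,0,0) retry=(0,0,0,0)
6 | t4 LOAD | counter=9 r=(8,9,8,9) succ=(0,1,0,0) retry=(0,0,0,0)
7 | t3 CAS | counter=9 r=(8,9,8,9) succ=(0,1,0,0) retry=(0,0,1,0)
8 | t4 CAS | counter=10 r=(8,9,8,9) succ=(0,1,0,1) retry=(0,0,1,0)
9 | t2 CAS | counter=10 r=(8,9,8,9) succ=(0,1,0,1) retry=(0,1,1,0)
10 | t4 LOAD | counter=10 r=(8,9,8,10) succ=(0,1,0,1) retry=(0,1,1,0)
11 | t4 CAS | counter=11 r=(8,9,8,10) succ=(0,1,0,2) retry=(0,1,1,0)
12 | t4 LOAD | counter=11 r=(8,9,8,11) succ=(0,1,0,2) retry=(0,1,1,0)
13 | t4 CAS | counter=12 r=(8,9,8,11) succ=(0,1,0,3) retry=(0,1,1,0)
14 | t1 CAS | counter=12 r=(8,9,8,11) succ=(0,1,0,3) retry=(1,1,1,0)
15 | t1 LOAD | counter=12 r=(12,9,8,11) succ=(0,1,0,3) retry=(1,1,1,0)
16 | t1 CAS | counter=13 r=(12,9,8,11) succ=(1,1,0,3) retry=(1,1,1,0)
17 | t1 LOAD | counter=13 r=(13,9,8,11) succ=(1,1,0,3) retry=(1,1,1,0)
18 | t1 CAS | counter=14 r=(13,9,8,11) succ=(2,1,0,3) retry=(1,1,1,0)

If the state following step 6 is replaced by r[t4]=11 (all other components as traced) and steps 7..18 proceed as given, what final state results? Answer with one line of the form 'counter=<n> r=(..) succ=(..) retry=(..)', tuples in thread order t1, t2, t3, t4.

counter=14 r=(13,9,8,11) succ=(2,2,0,2) retry=(1,0,1,1)

state after step 6 := counter=9 r=(8,9,8,11) succ=(0,1,0,0) retry=(0,0,0,0)
7 | t3 CAS | counter=9 r=(8,9,8,11) succ=(0,1,0,0) retry=(0,0,1,0)
8 | t4 CAS | counter=9 r=(8,9,8,11) succ=(0,1,0,0) retry=(0,0,1,1)
9 | t2 CAS | counter=10 r=(8,9,8,11) succ=(0,2,0,0) retry=(0,0,1,1)
10 | t4 LOAD | counter=10 r=(8,9,8,10) succ=(0,2,0,0) retry=(0,0,1,1)
11 | t4 CAS | counter=11 r=(8,9,8,10) succ=(0,2,0,1) retry=(0,0,1,1)
12 | t4 LOAD | counter=11 r=(8,9,8,11) succ=(0,2,0,1) retry=(0,0,1,1)
13 | t4 CAS | counter=12 r=(8,9,8,11) succ=(0,2,0,2) retry=(0,0,1,1)
14 | t1 CAS | counter=12 r=(8,9,8,11) succ=(0,2,0,2) retry=(1,0,1,1)
15 | t1 LOAD | counter=12 r=(12,9,8,11) succ=(0,2,0,2) retry=(1,0,1,1)
16 | t1 CAS | counter=13 r=(12,9,8,11) succ=(1,2,0,2) retry=(1,0,1,1)
17 | t1 LOAD | counter=13 r=(13,9,8,11) succ=(1,2,0,2) retry=(1,0,1,1)
18 | t1 CAS | counter=14 r=(13,9,8,11) succ=(2,2,0,2) retry=(1,0,1,1)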